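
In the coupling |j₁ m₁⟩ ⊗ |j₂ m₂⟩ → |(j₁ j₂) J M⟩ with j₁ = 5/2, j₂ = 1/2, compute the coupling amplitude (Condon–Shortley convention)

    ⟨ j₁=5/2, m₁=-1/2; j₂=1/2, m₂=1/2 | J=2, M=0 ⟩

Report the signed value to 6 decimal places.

-0.707107  (= −√(1/2))

j₁+j₂−J=1  J+j₁−j₂=4  J−j₁+j₂=0  j₁+j₂+J+1=6
(j₁±m₁, j₂±m₂, J±M) = (2,3,1,0,2,2)
P² = 8
sum k=1..1:
  [1] −1/4 = -1/4
S = -1/4
C² = P²·S² = 1/2 ; C = -0.707107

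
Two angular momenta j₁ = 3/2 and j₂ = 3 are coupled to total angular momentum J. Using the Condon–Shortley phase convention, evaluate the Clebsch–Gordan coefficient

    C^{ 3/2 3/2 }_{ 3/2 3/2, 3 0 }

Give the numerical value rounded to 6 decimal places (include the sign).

j₁+j₂−J=3  J+j₁−j₂=0  J−j₁+j₂=3  j₁+j₂+J+1=7
(j₁±m₁, j₂±m₂, J±M) = (3,0,3,3,3,0)
P² = 1296/35
sum k=0..0:
  [0] +1/36 = 1/36
S = 1/36
C² = P²·S² = 1/35 ; C = +0.169031

+0.169031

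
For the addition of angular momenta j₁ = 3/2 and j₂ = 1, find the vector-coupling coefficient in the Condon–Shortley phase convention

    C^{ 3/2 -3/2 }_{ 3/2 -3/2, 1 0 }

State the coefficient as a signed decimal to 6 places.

-0.774597  (= −√(3/5))

√[4·1!2!1!/5! · 0!3!1!1!0!3!] = √(12/5)
  +(−1)^1/∏(1,0,2,0,0,1)! = -1/2  (running -1/2)
⟨..|..⟩ = √(12/5)·(-1/2) = -0.774597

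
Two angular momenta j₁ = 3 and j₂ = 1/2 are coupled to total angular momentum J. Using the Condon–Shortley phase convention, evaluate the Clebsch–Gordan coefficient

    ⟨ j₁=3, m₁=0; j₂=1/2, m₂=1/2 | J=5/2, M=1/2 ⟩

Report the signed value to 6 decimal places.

j₁+j₂−J=1  J+j₁−j₂=5  J−j₁+j₂=0  j₁+j₂+J+1=7
(j₁±m₁, j₂±m₂, J±M) = (3,3,1,0,3,2)
P² = 432/7
sum k=1..1:
  [1] −1/12 = -1/12
S = -1/12
C² = P²·S² = 3/7 ; C = -0.654654

−√(3/7) ≈ -0.654654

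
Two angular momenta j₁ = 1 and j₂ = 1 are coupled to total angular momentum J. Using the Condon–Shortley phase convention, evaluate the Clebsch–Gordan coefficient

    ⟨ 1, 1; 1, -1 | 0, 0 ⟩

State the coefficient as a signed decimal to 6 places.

j₁+j₂−J=2  J+j₁−j₂=0  J−j₁+j₂=0  j₁+j₂+J+1=3
(j₁±m₁, j₂±m₂, J±M) = (2,0,0,2,0,0)
P² = 4/3
sum k=0..0:
  [0] +1/2 = 1/2
S = 1/2
C² = P²·S² = 1/3 ; C = +0.577350

+0.577350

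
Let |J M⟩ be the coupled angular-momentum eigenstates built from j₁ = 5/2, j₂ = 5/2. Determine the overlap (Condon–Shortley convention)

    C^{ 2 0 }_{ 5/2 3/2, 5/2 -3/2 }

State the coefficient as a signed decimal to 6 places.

+√(1/84) = +0.109109

j₁+j₂−J=3  J+j₁−j₂=2  J−j₁+j₂=2  j₁+j₂+J+1=8
(j₁±m₁, j₂±m₂, J±M) = (4,1,1,4,2,2)
P² = 48/7
sum k=0..1:
  [0] +1/6 = 1/6
  [1] −1/8 = -1/8
S = 1/24
C² = P²·S² = 1/84 ; C = +0.109109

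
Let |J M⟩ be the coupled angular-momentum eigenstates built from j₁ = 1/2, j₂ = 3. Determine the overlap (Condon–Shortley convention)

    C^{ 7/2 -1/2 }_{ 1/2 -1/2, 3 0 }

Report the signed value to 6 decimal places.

+√(4/7) ≈ +0.755929

triangle: 0!*1!*6!/8! = 720/40320
(j±m)!: 0!*1!*3!*3!*3!*4! = 5184
prefactor² = (2J+1)*Δ*N² = 5184/7
  k=0: +1/(0!*0!*1!*3!*0!*3!) = 1/36
Σ = 1/36  ⇒  CG² = 5184/7*1/36² = 4/7
CG = +√(4/7) = +0.755929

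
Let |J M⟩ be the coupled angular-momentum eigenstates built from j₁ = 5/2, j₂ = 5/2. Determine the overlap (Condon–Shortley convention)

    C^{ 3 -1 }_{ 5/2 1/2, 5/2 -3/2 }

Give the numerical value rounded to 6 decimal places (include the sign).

√[7·2!3!3!/9! · 3!2!1!4!2!4!] = √(96/5)
  +(−1)^0/∏(0,2,2,1,1,2)! = 1/8  (running 1/8)
  +(−1)^1/∏(1,1,1,0,2,3)! = -1/12  (running 1/24)
⟨..|..⟩ = √(96/5)·(1/24) = +0.182574

+0.182574  (= +√(1/30))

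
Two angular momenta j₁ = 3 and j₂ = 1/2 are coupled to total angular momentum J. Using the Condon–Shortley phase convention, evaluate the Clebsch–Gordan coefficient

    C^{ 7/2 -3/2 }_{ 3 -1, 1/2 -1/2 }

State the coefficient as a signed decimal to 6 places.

+√(5/7) ≈ +0.845154

j₁+j₂−J=0  J+j₁−j₂=6  J−j₁+j₂=1  j₁+j₂+J+1=8
(j₁±m₁, j₂±m₂, J±M) = (2,4,0,1,2,5)
P² = 11520/7
sum k=0..0:
  [0] +1/48 = 1/48
S = 1/48
C² = P²·S² = 5/7 ; C = +0.845154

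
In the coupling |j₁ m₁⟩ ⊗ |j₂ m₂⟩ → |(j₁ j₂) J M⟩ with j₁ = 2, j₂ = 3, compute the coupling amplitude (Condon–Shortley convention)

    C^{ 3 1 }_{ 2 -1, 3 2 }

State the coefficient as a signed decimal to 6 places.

√[7·2!2!4!/9! · 1!3!5!1!4!2!] = √(64)
  +(−1)^1/∏(1,1,2,4,0,0)! = -1/48  (running -1/48)
  +(−1)^2/∏(2,0,1,3,1,1)! = 1/12  (running 1/16)
⟨..|..⟩ = √(64)·(1/16) = +0.500000

+0.500000  (= +√(1/4))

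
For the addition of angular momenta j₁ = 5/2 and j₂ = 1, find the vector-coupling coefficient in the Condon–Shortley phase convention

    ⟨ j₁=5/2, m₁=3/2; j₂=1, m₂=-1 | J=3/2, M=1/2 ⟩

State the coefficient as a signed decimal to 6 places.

triangle: 2!×3!×0!/6! = 12/720
(j±m)!: 4!×1!×0!×2!×2!×1! = 96
prefactor² = (2J+1)×Δ×N² = 32/5
  k=0: +1/(0!×2!×1!×0!×2!×0!) = 1/4
Σ = 1/4  ⇒  CG² = 32/5×1/4² = 2/5
CG = +√(2/5) = +0.632456

+√(2/5) ≈ +0.632456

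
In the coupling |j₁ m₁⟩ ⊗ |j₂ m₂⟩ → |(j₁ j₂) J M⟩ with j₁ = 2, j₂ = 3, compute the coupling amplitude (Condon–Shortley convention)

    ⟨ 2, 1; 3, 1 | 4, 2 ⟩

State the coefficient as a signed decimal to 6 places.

triangle: 1!·3!·5!/10! = 720/3628800
(j±m)!: 3!·1!·4!·2!·6!·2! = 414720
prefactor² = (2J+1)·Δ·N² = 5184/7
  k=0: +1/(0!·1!·1!·4!·2!·1!) = 1/48
  k=1: −1/(1!·0!·0!·3!·3!·2!) = -1/72
Σ = 1/144  ⇒  CG² = 5184/7·1/144² = 1/28
CG = +√(1/28) = +0.188982

+√(1/28) = +0.188982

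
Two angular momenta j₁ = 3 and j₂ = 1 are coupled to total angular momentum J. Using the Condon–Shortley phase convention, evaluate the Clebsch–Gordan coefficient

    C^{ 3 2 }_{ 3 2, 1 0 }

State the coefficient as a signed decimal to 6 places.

triangle: 1!*5!*1!/8! = 120/40320
(j±m)!: 5!*1!*1!*1!*5!*1! = 14400
prefactor² = (2J+1)*Δ*N² = 300
  k=0: +1/(0!*1!*1!*1!*4!*0!) = 1/24
  k=1: −1/(1!*0!*0!*0!*5!*1!) = -1/120
Σ = 1/30  ⇒  CG² = 300*1/30² = 1/3
CG = +√(1/3) = +0.577350

+√(1/3) = +0.577350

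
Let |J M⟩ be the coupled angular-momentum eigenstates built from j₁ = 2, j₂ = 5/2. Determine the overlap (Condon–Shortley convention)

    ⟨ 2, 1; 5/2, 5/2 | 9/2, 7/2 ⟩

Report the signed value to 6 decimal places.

+√(4/9) = +0.666667

triangle: 0!·4!·5!/10! = 2880/3628800
(j±m)!: 3!·1!·5!·0!·8!·1! = 29030400
prefactor² = (2J+1)·Δ·N² = 230400
  k=0: +1/(0!·0!·1!·5!·3!·0!) = 1/720
Σ = 1/720  ⇒  CG² = 230400·1/720² = 4/9
CG = +√(4/9) = +0.666667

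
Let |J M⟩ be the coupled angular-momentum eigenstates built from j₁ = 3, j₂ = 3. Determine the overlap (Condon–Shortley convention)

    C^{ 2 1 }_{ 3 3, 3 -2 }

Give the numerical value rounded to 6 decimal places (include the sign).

triangle: 4!·2!·2!/9! = 96/362880
(j±m)!: 6!·0!·1!·5!·3!·1! = 518400
prefactor² = (2J+1)·Δ·N² = 4800/7
  k=0: +1/(0!·4!·0!·1!·2!·1!) = 1/48
Σ = 1/48  ⇒  CG² = 4800/7·1/48² = 25/84
CG = +√(25/84) = +0.545545

+√(25/84) = +0.545545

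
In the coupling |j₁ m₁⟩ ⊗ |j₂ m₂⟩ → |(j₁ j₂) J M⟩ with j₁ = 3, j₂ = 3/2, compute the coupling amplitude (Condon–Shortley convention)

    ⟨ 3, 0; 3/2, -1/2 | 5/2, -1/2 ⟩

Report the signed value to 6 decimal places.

√[6·2!4!1!/8! · 3!3!1!2!2!3!] = √(216/35)
  +(−1)^0/∏(0,2,3,1,1,0)! = 1/12  (running 1/12)
  +(−1)^1/∏(1,1,2,0,2,1)! = -1/4  (running -1/6)
⟨..|..⟩ = √(216/35)·(-1/6) = -0.414039

-0.414039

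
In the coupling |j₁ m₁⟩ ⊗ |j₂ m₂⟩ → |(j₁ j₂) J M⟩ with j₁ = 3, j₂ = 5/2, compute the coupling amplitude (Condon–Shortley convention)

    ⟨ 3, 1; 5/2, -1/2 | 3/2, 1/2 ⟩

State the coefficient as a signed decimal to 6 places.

j₁+j₂−J=4  J+j₁−j₂=2  J−j₁+j₂=1  j₁+j₂+J+1=8
(j₁±m₁, j₂±m₂, J±M) = (4,2,2,3,2,1)
P² = 192/35
sum k=1..2:
  [1] −1/6 = -1/6
  [2] +1/8 = 1/8
S = -1/24
C² = P²·S² = 1/105 ; C = -0.097590

-0.097590  (= −√(1/105))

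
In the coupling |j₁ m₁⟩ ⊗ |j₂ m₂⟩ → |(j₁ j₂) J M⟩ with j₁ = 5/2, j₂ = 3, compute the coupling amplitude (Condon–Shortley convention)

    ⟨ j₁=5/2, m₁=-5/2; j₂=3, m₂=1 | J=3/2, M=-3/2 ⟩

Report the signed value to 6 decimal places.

triangle: 4!×1!×2!/8! = 48/40320
(j±m)!: 0!×5!×4!×2!×0!×3! = 34560
prefactor² = (2J+1)×Δ×N² = 1152/7
  k=4: +1/(4!×0!×1!×0!×0!×2!) = 1/48
Σ = 1/48  ⇒  CG² = 1152/7×1/48² = 1/14
CG = +√(1/14) = +0.267261

+√(1/14) ≈ +0.267261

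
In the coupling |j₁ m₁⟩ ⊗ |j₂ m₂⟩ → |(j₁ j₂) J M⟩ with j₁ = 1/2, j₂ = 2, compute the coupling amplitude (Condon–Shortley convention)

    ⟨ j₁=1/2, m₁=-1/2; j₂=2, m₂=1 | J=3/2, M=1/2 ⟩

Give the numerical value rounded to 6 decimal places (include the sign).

−√(3/5) ≈ -0.774597

j₁+j₂−J=1  J+j₁−j₂=0  J−j₁+j₂=3  j₁+j₂+J+1=5
(j₁±m₁, j₂±m₂, J±M) = (0,1,3,1,2,1)
P² = 12/5
sum k=1..1:
  [1] −1/2 = -1/2
S = -1/2
C² = P²·S² = 3/5 ; C = -0.774597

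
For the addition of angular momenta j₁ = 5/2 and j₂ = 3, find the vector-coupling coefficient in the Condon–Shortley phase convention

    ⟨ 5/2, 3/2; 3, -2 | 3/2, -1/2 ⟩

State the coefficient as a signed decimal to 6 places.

−√(1/21) = -0.218218

triangle: 4!*1!*2!/8! = 48/40320
(j±m)!: 4!*1!*1!*5!*1!*2! = 5760
prefactor² = (2J+1)*Δ*N² = 192/7
  k=0: +1/(0!*4!*1!*1!*0!*1!) = 1/24
  k=1: −1/(1!*3!*0!*0!*1!*2!) = -1/12
Σ = -1/24  ⇒  CG² = 192/7*(-1/24)² = 1/21
CG = −√(1/21) = -0.218218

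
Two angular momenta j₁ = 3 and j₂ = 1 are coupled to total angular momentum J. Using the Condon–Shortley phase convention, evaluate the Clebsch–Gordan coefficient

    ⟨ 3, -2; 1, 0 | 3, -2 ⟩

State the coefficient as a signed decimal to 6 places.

j₁+j₂−J=1  J+j₁−j₂=5  J−j₁+j₂=1  j₁+j₂+J+1=8
(j₁±m₁, j₂±m₂, J±M) = (1,5,1,1,1,5)
P² = 300
sum k=0..1:
  [0] +1/120 = 1/120
  [1] −1/24 = -1/24
S = -1/30
C² = P²·S² = 1/3 ; C = -0.577350

-0.577350  (= −√(1/3))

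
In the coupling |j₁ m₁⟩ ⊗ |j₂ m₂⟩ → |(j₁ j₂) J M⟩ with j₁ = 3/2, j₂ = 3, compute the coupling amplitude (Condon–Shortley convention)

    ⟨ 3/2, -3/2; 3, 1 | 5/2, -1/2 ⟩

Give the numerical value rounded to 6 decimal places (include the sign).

√[6·2!1!4!/8! · 0!3!4!2!2!3!] = √(864/35)
  +(−1)^2/∏(2,0,1,2,0,2)! = 1/8  (running 1/8)
⟨..|..⟩ = √(864/35)·(1/8) = +0.621059

+0.621059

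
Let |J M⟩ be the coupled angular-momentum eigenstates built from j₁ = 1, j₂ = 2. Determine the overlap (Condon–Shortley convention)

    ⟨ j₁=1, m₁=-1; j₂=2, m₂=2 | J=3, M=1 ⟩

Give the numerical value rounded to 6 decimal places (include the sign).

√[7·0!2!4!/7! · 0!2!4!0!4!2!] = √(768/5)
  +(−1)^0/∏(0,0,2,4,0,0)! = 1/48  (running 1/48)
⟨..|..⟩ = √(768/5)·(1/48) = +0.258199

+0.258199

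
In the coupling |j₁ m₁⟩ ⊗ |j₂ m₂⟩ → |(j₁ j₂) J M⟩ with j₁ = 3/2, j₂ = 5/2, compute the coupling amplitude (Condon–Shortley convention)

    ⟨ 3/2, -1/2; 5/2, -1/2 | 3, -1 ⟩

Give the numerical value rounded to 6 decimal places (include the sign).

triangle: 1!×2!×4!/8! = 48/40320
(j±m)!: 1!×2!×2!×3!×2!×4! = 1152
prefactor² = (2J+1)×Δ×N² = 48/5
  k=0: +1/(0!×1!×2!×2!×0!×2!) = 1/8
  k=1: −1/(1!×0!×1!×1!×1!×3!) = -1/6
Σ = -1/24  ⇒  CG² = 48/5×(-1/24)² = 1/60
CG = −√(1/60) = -0.129099

-0.129099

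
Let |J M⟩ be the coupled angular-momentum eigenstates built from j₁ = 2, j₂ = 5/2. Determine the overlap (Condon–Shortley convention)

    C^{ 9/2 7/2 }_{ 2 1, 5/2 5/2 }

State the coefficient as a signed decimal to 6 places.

√[10·0!4!5!/10! · 3!1!5!0!8!1!] = √(230400)
  +(−1)^0/∏(0,0,1,5,3,0)! = 1/720  (running 1/720)
⟨..|..⟩ = √(230400)·(1/720) = +0.666667

+0.666667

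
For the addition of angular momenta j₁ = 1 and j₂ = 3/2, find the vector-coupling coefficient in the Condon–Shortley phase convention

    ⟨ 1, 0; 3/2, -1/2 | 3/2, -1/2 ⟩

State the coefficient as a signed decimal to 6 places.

j₁+j₂−J=1  J+j₁−j₂=1  J−j₁+j₂=2  j₁+j₂+J+1=5
(j₁±m₁, j₂±m₂, J±M) = (1,1,1,2,1,2)
P² = 4/15
sum k=0..1:
  [0] +1/1 = 1
  [1] −1/2 = -1/2
S = 1/2
C² = P²·S² = 1/15 ; C = +0.258199

+√(1/15) ≈ +0.258199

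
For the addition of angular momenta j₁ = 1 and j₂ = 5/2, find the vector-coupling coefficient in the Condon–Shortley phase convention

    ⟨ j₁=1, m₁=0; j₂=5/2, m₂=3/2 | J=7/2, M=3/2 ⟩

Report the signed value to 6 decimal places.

+√(10/21) ≈ +0.690066

j₁+j₂−J=0  J+j₁−j₂=2  J−j₁+j₂=5  j₁+j₂+J+1=8
(j₁±m₁, j₂±m₂, J±M) = (1,1,4,1,5,2)
P² = 1920/7
sum k=0..0:
  [0] +1/24 = 1/24
S = 1/24
C² = P²·S² = 10/21 ; C = +0.690066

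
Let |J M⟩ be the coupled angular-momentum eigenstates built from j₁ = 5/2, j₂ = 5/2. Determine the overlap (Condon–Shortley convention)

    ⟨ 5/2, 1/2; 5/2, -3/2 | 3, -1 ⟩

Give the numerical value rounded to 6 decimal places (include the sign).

+0.182574  (= +√(1/30))

√[7·2!3!3!/9! · 3!2!1!4!2!4!] = √(96/5)
  +(−1)^0/∏(0,2,2,1,1,2)! = 1/8  (running 1/8)
  +(−1)^1/∏(1,1,1,0,2,3)! = -1/12  (running 1/24)
⟨..|..⟩ = √(96/5)·(1/24) = +0.182574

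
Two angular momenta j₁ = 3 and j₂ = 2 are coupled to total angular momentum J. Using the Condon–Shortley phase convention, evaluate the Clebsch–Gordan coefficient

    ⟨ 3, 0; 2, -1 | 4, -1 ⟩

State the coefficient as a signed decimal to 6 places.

√[9·1!5!3!/10! · 3!3!1!3!3!5!] = √(1944/7)
  +(−1)^0/∏(0,1,3,1,2,2)! = 1/24  (running 1/24)
  +(−1)^1/∏(1,0,2,0,3,3)! = -1/72  (running 1/36)
⟨..|..⟩ = √(1944/7)·(1/36) = +0.462910

+0.462910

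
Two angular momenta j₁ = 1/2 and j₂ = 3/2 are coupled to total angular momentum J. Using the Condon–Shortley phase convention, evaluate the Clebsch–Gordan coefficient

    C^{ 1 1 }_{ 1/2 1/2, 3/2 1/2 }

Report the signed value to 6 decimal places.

+0.500000

√[3·1!0!2!/4! · 1!0!2!1!2!0!] = √(1)
  +(−1)^0/∏(0,1,0,2,0,0)! = 1/2  (running 1/2)
⟨..|..⟩ = √(1)·(1/2) = +0.500000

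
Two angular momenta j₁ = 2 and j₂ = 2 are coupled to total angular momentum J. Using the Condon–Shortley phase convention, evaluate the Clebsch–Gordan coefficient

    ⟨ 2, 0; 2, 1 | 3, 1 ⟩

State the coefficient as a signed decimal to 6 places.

triangle: 1!×3!×3!/8! = 36/40320
(j±m)!: 2!×2!×3!×1!×4!×2! = 1152
prefactor² = (2J+1)×Δ×N² = 36/5
  k=0: +1/(0!×1!×2!×3!×1!×0!) = 1/12
  k=1: −1/(1!×0!×1!×2!×2!×1!) = -1/4
Σ = -1/6  ⇒  CG² = 36/5×(-1/6)² = 1/5
CG = −√(1/5) = -0.447214

−√(1/5) = -0.447214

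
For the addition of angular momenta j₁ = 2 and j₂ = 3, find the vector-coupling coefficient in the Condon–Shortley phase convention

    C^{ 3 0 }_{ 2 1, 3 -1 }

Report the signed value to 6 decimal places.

triangle: 2!*2!*4!/9! = 96/362880
(j±m)!: 3!*1!*2!*4!*3!*3! = 10368
prefactor² = (2J+1)*Δ*N² = 96/5
  k=0: +1/(0!*2!*1!*2!*1!*2!) = 1/8
  k=1: −1/(1!*1!*0!*1!*2!*3!) = -1/12
Σ = 1/24  ⇒  CG² = 96/5*1/24² = 1/30
CG = +√(1/30) = +0.182574

+√(1/30) = +0.182574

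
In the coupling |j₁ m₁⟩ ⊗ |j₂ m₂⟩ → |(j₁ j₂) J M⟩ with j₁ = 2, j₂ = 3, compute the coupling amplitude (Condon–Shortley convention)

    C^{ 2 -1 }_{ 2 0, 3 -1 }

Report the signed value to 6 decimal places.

j₁+j₂−J=3  J+j₁−j₂=1  J−j₁+j₂=3  j₁+j₂+J+1=8
(j₁±m₁, j₂±m₂, J±M) = (2,2,2,4,1,3)
P² = 36/7
sum k=1..2:
  [1] −1/4 = -1/4
  [2] +1/12 = 1/12
S = -1/6
C² = P²·S² = 1/7 ; C = -0.377964

−√(1/7) ≈ -0.377964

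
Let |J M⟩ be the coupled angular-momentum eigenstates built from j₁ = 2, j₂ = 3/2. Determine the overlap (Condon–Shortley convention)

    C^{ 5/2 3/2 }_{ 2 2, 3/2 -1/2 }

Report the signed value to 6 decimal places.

+√(16/35) = +0.676123

triangle: 1!·3!·2!/7! = 12/5040
(j±m)!: 4!·0!·1!·2!·4!·1! = 1152
prefactor² = (2J+1)·Δ·N² = 576/35
  k=0: +1/(0!·1!·0!·1!·3!·1!) = 1/6
Σ = 1/6  ⇒  CG² = 576/35·1/6² = 16/35
CG = +√(16/35) = +0.676123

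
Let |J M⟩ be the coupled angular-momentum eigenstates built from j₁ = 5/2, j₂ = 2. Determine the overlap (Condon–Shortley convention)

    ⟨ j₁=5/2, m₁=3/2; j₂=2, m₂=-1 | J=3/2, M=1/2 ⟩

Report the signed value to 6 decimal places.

triangle: 3!×2!×1!/7! = 12/5040
(j±m)!: 4!×1!×1!×3!×2!×1! = 288
prefactor² = (2J+1)×Δ×N² = 96/35
  k=0: +1/(0!×3!×1!×1!×1!×0!) = 1/6
  k=1: −1/(1!×2!×0!×0!×2!×1!) = -1/4
Σ = -1/12  ⇒  CG² = 96/35×(-1/12)² = 2/105
CG = −√(2/105) = -0.138013

-0.138013  (= −√(2/105))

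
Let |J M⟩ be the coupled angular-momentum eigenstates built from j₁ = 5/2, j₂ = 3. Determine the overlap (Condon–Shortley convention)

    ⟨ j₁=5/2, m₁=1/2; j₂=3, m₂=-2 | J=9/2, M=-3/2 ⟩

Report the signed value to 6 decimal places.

triangle: 1!×4!×5!/11! = 2880/39916800
(j±m)!: 3!×2!×1!×5!×3!×6! = 6220800
prefactor² = (2J+1)×Δ×N² = 345600/77
  k=0: +1/(0!×1!×2!×1!×2!×4!) = 1/96
  k=1: −1/(1!×0!×1!×0!×3!×5!) = -1/720
Σ = 13/1440  ⇒  CG² = 345600/77×13/1440² = 169/462
CG = +√(169/462) = +0.604815

+√(169/462) = +0.604815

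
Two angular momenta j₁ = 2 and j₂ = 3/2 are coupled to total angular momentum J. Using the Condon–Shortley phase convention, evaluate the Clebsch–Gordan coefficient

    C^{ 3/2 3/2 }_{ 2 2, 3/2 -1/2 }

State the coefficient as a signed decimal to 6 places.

+√(2/5) ≈ +0.632456

√[4·2!2!1!/6! · 4!0!1!2!3!0!] = √(32/5)
  +(−1)^0/∏(0,2,0,1,2,0)! = 1/4  (running 1/4)
⟨..|..⟩ = √(32/5)·(1/4) = +0.632456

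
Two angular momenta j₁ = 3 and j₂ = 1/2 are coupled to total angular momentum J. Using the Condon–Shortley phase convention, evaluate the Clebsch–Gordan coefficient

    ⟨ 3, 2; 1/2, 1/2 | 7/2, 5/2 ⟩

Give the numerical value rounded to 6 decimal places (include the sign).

+0.925820  (= +√(6/7))

√[8·0!6!1!/8! · 5!1!1!0!6!1!] = √(86400/7)
  +(−1)^0/∏(0,0,1,1,5,0)! = 1/120  (running 1/120)
⟨..|..⟩ = √(86400/7)·(1/120) = +0.925820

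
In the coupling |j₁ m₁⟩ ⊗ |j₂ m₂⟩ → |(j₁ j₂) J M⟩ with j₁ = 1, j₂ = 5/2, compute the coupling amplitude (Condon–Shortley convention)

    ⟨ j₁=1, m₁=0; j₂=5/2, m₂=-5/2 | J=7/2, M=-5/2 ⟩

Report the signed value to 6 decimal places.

√[8·0!2!5!/8! · 1!1!0!5!1!6!] = √(28800/7)
  +(−1)^0/∏(0,0,1,0,1,5)! = 1/120  (running 1/120)
⟨..|..⟩ = √(28800/7)·(1/120) = +0.534522

+0.534522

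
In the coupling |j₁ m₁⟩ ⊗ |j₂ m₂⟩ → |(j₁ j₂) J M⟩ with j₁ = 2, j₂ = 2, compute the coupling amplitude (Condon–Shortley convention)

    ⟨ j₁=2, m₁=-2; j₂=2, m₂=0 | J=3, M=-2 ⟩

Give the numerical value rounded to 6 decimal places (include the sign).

−√(1/2) ≈ -0.707107

j₁+j₂−J=1  J+j₁−j₂=3  J−j₁+j₂=3  j₁+j₂+J+1=8
(j₁±m₁, j₂±m₂, J±M) = (0,4,2,2,1,5)
P² = 72
sum k=1..1:
  [1] −1/12 = -1/12
S = -1/12
C² = P²·S² = 1/2 ; C = -0.707107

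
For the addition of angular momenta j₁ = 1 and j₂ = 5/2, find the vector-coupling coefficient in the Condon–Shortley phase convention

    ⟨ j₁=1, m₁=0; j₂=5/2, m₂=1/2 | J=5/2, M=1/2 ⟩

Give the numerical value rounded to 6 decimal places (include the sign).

j₁+j₂−J=1  J+j₁−j₂=1  J−j₁+j₂=4  j₁+j₂+J+1=7
(j₁±m₁, j₂±m₂, J±M) = (1,1,3,2,3,2)
P² = 144/35
sum k=0..1:
  [0] +1/6 = 1/6
  [1] −1/4 = -1/4
S = -1/12
C² = P²·S² = 1/35 ; C = -0.169031

−√(1/35) = -0.169031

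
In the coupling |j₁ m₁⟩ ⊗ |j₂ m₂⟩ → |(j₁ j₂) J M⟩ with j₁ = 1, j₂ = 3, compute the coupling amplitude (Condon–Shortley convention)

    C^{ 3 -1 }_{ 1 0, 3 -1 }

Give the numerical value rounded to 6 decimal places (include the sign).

+0.288675  (= +√(1/12))

√[7·1!1!5!/8! · 1!1!2!4!2!4!] = √(48)
  +(−1)^0/∏(0,1,1,2,0,3)! = 1/12  (running 1/12)
  +(−1)^1/∏(1,0,0,1,1,4)! = -1/24  (running 1/24)
⟨..|..⟩ = √(48)·(1/24) = +0.288675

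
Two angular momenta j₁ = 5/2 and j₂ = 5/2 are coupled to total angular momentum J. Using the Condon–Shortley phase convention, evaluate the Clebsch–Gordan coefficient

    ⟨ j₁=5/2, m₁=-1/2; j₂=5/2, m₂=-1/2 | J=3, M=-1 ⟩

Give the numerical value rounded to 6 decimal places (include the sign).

√[7·2!3!3!/9! · 2!3!2!3!2!4!] = √(48/5)
  +(−1)^0/∏(0,2,3,2,0,1)! = 1/24  (running 1/24)
  +(−1)^1/∏(1,1,2,1,1,2)! = -1/4  (running -5/24)
  +(−1)^2/∏(2,0,1,0,2,3)! = 1/24  (running -1/6)
⟨..|..⟩ = √(48/5)·(-1/6) = -0.516398

−√(4/15) = -0.516398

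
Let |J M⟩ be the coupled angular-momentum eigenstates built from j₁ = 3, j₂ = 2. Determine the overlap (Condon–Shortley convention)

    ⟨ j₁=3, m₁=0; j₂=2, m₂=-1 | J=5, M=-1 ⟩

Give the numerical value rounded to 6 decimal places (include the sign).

√[11·0!6!4!/11! · 3!3!1!3!4!6!] = √(124416/7)
  +(−1)^0/∏(0,0,3,1,3,3)! = 1/216  (running 1/216)
⟨..|..⟩ = √(124416/7)·(1/216) = +0.617213

+√(8/21) = +0.617213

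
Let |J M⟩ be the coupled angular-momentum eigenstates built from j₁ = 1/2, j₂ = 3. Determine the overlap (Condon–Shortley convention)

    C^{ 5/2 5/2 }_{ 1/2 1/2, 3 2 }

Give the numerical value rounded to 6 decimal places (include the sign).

+√(1/7) = +0.377964

j₁+j₂−J=1  J+j₁−j₂=0  J−j₁+j₂=5  j₁+j₂+J+1=7
(j₁±m₁, j₂±m₂, J±M) = (1,0,5,1,5,0)
P² = 14400/7
sum k=0..0:
  [0] +1/120 = 1/120
S = 1/120
C² = P²·S² = 1/7 ; C = +0.377964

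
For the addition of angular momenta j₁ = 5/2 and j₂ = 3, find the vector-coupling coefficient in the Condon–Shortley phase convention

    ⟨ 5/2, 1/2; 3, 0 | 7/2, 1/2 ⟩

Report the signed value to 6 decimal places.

-0.436436  (= −√(4/21))

√[8·2!3!4!/10! · 3!2!3!3!4!3!] = √(6912/175)
  +(−1)^0/∏(0,2,2,3,1,1)! = 1/24  (running 1/24)
  +(−1)^1/∏(1,1,1,2,2,2)! = -1/8  (running -1/12)
  +(−1)^2/∏(2,0,0,1,3,3)! = 1/72  (running -5/72)
⟨..|..⟩ = √(6912/175)·(-5/72) = -0.436436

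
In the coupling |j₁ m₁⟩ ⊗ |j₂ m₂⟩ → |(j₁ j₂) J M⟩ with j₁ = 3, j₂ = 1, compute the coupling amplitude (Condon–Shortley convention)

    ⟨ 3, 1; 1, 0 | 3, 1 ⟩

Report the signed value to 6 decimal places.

+0.288675  (= +√(1/12))

√[7·1!5!1!/8! · 4!2!1!1!4!2!] = √(48)
  +(−1)^0/∏(0,1,2,1,3,0)! = 1/12  (running 1/12)
  +(−1)^1/∏(1,0,1,0,4,1)! = -1/24  (running 1/24)
⟨..|..⟩ = √(48)·(1/24) = +0.288675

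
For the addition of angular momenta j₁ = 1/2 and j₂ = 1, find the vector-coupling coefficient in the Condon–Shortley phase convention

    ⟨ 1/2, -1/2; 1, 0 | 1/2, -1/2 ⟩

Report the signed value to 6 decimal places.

−√(1/3) ≈ -0.577350

j₁+j₂−J=1  J+j₁−j₂=0  J−j₁+j₂=1  j₁+j₂+J+1=3
(j₁±m₁, j₂±m₂, J±M) = (0,1,1,1,0,1)
P² = 1/3
sum k=1..1:
  [1] −1/1 = -1
S = -1
C² = P²·S² = 1/3 ; C = -0.577350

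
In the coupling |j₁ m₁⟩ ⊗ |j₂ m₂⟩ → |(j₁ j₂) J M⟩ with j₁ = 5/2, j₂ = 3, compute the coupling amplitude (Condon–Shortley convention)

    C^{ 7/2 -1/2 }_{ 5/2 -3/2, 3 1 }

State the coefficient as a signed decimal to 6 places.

+√(8/63) = +0.356348

√[8·2!3!4!/10! · 1!4!4!2!3!4!] = √(18432/175)
  +(−1)^1/∏(1,1,3,3,0,1)! = -1/36  (running -1/36)
  +(−1)^2/∏(2,0,2,2,1,2)! = 1/16  (running 5/144)
⟨..|..⟩ = √(18432/175)·(5/144) = +0.356348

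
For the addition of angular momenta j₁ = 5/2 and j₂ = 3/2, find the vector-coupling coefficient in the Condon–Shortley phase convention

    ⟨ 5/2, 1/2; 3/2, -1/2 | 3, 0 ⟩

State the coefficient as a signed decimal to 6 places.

triangle: 1!·4!·2!/8! = 48/40320
(j±m)!: 3!·2!·1!·2!·3!·3! = 864
prefactor² = (2J+1)·Δ·N² = 36/5
  k=0: +1/(0!·1!·2!·1!·2!·1!) = 1/4
  k=1: −1/(1!·0!·1!·0!·3!·2!) = -1/12
Σ = 1/6  ⇒  CG² = 36/5·1/6² = 1/5
CG = +√(1/5) = +0.447214

+√(1/5) ≈ +0.447214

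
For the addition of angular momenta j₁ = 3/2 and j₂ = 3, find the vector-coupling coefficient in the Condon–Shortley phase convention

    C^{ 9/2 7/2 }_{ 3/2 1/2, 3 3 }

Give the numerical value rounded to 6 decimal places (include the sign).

+√(1/3) = +0.577350

j₁+j₂−J=0  J+j₁−j₂=3  J−j₁+j₂=6  j₁+j₂+J+1=10
(j₁±m₁, j₂±m₂, J±M) = (2,1,6,0,8,1)
P² = 691200
sum k=0..0:
  [0] +1/1440 = 1/1440
S = 1/1440
C² = P²·S² = 1/3 ; C = +0.577350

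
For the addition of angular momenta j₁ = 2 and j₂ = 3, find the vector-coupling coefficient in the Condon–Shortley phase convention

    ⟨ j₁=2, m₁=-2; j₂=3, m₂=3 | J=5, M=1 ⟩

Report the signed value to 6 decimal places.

+√(1/210) = +0.069007

√[11·0!4!6!/11! · 0!4!6!0!6!4!] = √(9953280/7)
  +(−1)^0/∏(0,0,4,6,0,0)! = 1/17280  (running 1/17280)
⟨..|..⟩ = √(9953280/7)·(1/17280) = +0.069007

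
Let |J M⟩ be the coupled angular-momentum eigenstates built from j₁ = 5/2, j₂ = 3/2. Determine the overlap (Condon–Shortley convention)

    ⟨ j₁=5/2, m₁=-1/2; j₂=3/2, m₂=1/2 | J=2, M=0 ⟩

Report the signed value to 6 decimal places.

j₁+j₂−J=2  J+j₁−j₂=3  J−j₁+j₂=1  j₁+j₂+J+1=7
(j₁±m₁, j₂±m₂, J±M) = (2,3,2,1,2,2)
P² = 8/7
sum k=1..2:
  [1] −1/2 = -1/2
  [2] +1/4 = 1/4
S = -1/4
C² = P²·S² = 1/14 ; C = -0.267261

-0.267261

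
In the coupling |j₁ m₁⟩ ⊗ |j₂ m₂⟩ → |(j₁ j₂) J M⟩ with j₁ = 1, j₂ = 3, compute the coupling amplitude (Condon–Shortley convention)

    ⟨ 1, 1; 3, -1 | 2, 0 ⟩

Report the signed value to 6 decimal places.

j₁+j₂−J=2  J+j₁−j₂=0  J−j₁+j₂=4  j₁+j₂+J+1=7
(j₁±m₁, j₂±m₂, J±M) = (2,0,2,4,2,2)
P² = 128/7
sum k=0..0:
  [0] +1/8 = 1/8
S = 1/8
C² = P²·S² = 2/7 ; C = +0.534522

+0.534522  (= +√(2/7))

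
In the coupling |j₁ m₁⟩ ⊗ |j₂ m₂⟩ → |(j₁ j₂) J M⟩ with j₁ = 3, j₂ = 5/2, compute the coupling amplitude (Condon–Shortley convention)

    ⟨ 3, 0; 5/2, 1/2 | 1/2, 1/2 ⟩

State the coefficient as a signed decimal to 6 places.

√[2·5!1!0!/7! · 3!3!3!2!1!0!] = √(144/7)
  +(−1)^3/∏(3,2,0,0,1,0)! = -1/12  (running -1/12)
⟨..|..⟩ = √(144/7)·(-1/12) = -0.377964

−√(1/7) = -0.377964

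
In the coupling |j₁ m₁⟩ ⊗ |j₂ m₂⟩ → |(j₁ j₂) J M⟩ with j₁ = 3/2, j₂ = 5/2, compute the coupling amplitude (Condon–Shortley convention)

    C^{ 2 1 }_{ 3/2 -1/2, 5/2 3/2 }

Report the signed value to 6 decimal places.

+√(1/42) = +0.154303

j₁+j₂−J=2  J+j₁−j₂=1  J−j₁+j₂=3  j₁+j₂+J+1=7
(j₁±m₁, j₂±m₂, J±M) = (1,2,4,1,3,1)
P² = 24/7
sum k=1..2:
  [1] −1/6 = -1/6
  [2] +1/4 = 1/4
S = 1/12
C² = P²·S² = 1/42 ; C = +0.154303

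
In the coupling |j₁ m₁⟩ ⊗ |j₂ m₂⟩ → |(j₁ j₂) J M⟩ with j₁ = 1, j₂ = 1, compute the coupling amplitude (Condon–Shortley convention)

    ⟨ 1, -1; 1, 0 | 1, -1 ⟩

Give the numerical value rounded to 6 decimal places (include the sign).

√[3·1!1!1!/4! · 0!2!1!1!0!2!] = √(1/2)
  +(−1)^1/∏(1,0,1,0,0,1)! = -1  (running -1)
⟨..|..⟩ = √(1/2)·(-1) = -0.707107

−√(1/2) = -0.707107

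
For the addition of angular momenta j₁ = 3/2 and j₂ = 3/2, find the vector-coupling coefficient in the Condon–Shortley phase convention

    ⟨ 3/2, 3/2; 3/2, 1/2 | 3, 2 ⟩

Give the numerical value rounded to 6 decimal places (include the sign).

j₁+j₂−J=0  J+j₁−j₂=3  J−j₁+j₂=3  j₁+j₂+J+1=7
(j₁±m₁, j₂±m₂, J±M) = (3,0,2,1,5,1)
P² = 72
sum k=0..0:
  [0] +1/12 = 1/12
S = 1/12
C² = P²·S² = 1/2 ; C = +0.707107

+0.707107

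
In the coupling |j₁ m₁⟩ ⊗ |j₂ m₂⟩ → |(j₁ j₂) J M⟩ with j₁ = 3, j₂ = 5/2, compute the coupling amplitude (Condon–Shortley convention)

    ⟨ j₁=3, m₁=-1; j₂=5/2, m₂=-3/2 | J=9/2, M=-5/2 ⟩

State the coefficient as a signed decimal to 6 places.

j₁+j₂−J=1  J+j₁−j₂=5  J−j₁+j₂=4  j₁+j₂+J+1=11
(j₁±m₁, j₂±m₂, J±M) = (2,4,1,4,2,7)
P² = 92160/11
sum k=0..1:
  [0] +1/144 = 1/144
  [1] −1/288 = -1/288
S = 1/288
C² = P²·S² = 10/99 ; C = +0.317821

+√(10/99) ≈ +0.317821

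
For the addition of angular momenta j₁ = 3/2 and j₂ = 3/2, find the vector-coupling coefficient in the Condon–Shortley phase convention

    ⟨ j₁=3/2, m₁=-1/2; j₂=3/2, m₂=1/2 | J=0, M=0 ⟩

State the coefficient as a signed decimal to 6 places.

j₁+j₂−J=3  J+j₁−j₂=0  J−j₁+j₂=0  j₁+j₂+J+1=4
(j₁±m₁, j₂±m₂, J±M) = (1,2,2,1,0,0)
P² = 1
sum k=2..2:
  [2] +1/2 = 1/2
S = 1/2
C² = P²·S² = 1/4 ; C = +0.500000

+0.500000  (= +√(1/4))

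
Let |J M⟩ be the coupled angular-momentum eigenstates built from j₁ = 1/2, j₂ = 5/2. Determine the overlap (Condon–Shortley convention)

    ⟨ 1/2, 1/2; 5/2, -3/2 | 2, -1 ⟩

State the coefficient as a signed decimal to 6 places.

j₁+j₂−J=1  J+j₁−j₂=0  J−j₁+j₂=4  j₁+j₂+J+1=6
(j₁±m₁, j₂±m₂, J±M) = (1,0,1,4,1,3)
P² = 24
sum k=0..0:
  [0] +1/6 = 1/6
S = 1/6
C² = P²·S² = 2/3 ; C = +0.816497

+0.816497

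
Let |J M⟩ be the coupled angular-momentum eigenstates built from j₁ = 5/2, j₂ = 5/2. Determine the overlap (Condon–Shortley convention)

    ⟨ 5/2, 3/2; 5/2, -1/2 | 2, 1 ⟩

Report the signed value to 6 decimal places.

−√(1/7) = -0.377964

j₁+j₂−J=3  J+j₁−j₂=2  J−j₁+j₂=2  j₁+j₂+J+1=8
(j₁±m₁, j₂±m₂, J±M) = (4,1,2,3,3,1)
P² = 36/7
sum k=0..1:
  [0] +1/12 = 1/12
  [1] −1/4 = -1/4
S = -1/6
C² = P²·S² = 1/7 ; C = -0.377964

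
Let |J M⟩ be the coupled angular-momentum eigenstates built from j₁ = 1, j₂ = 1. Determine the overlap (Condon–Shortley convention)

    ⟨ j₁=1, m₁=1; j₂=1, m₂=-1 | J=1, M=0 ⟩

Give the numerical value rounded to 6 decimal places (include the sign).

+0.707107  (= +√(1/2))

triangle: 1!*1!*1!/4! = 1/24
(j±m)!: 2!*0!*0!*2!*1!*1! = 4
prefactor² = (2J+1)*Δ*N² = 1/2
  k=0: +1/(0!*1!*0!*0!*1!*1!) = 1
Σ = 1  ⇒  CG² = 1/2*1² = 1/2
CG = +√(1/2) = +0.707107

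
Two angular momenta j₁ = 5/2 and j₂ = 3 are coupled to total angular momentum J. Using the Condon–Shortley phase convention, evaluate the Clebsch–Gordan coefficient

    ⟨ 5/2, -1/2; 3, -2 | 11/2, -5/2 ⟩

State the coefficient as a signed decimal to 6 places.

+√(4/11) = +0.603023

√[12·0!5!6!/12! · 2!3!1!5!3!8!] = √(8294400/11)
  +(−1)^0/∏(0,0,3,1,2,5)! = 1/1440  (running 1/1440)
⟨..|..⟩ = √(8294400/11)·(1/1440) = +0.603023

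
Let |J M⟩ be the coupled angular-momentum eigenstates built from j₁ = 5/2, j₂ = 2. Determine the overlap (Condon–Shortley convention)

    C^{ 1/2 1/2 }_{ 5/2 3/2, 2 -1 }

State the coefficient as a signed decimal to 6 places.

j₁+j₂−J=4  J+j₁−j₂=1  J−j₁+j₂=0  j₁+j₂+J+1=6
(j₁±m₁, j₂±m₂, J±M) = (4,1,1,3,1,0)
P² = 48/5
sum k=1..1:
  [1] −1/6 = -1/6
S = -1/6
C² = P²·S² = 4/15 ; C = -0.516398

-0.516398  (= −√(4/15))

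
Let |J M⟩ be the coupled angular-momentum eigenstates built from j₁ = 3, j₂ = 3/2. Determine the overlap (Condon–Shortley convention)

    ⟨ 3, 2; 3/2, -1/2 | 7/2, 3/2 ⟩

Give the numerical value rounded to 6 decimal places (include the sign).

√[8·1!5!2!/9! · 5!1!1!2!5!2!] = √(6400/21)
  +(−1)^0/∏(0,1,1,1,4,1)! = 1/24  (running 1/24)
  +(−1)^1/∏(1,0,0,0,5,2)! = -1/240  (running 3/80)
⟨..|..⟩ = √(6400/21)·(3/80) = +0.654654

+0.654654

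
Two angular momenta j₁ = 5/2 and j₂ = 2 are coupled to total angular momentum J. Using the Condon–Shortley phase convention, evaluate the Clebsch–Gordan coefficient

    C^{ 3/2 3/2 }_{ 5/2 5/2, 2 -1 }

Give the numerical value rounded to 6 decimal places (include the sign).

+√(2/7) = +0.534522

j₁+j₂−J=3  J+j₁−j₂=2  J−j₁+j₂=1  j₁+j₂+J+1=7
(j₁±m₁, j₂±m₂, J±M) = (5,0,1,3,3,0)
P² = 288/7
sum k=0..0:
  [0] +1/12 = 1/12
S = 1/12
C² = P²·S² = 2/7 ; C = +0.534522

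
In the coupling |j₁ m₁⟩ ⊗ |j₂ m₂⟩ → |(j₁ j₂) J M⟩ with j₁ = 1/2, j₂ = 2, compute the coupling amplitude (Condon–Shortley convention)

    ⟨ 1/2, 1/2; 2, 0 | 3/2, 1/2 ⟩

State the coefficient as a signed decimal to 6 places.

j₁+j₂−J=1  J+j₁−j₂=0  J−j₁+j₂=3  j₁+j₂+J+1=5
(j₁±m₁, j₂±m₂, J±M) = (1,0,2,2,2,1)
P² = 8/5
sum k=0..0:
  [0] +1/2 = 1/2
S = 1/2
C² = P²·S² = 2/5 ; C = +0.632456

+0.632456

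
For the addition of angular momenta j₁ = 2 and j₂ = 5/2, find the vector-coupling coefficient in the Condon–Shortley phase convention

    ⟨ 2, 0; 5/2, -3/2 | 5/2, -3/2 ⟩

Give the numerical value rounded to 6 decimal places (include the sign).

j₁+j₂−J=2  J+j₁−j₂=2  J−j₁+j₂=3  j₁+j₂+J+1=8
(j₁±m₁, j₂±m₂, J±M) = (2,2,1,4,1,4)
P² = 288/35
sum k=0..1:
  [0] +1/8 = 1/8
  [1] −1/6 = -1/6
S = -1/24
C² = P²·S² = 1/70 ; C = -0.119523

-0.119523  (= −√(1/70))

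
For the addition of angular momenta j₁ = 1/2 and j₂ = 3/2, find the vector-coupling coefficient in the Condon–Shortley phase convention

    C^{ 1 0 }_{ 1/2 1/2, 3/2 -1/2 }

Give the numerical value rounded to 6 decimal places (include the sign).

j₁+j₂−J=1  J+j₁−j₂=0  J−j₁+j₂=2  j₁+j₂+J+1=4
(j₁±m₁, j₂±m₂, J±M) = (1,0,1,2,1,1)
P² = 1/2
sum k=0..0:
  [0] +1/1 = 1
S = 1
C² = P²·S² = 1/2 ; C = +0.707107

+√(1/2) ≈ +0.707107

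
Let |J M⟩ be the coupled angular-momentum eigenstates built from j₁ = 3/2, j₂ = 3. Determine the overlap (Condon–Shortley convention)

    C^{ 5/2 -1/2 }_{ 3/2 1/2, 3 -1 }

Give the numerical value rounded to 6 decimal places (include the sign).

triangle: 2!×1!×4!/8! = 48/40320
(j±m)!: 2!×1!×2!×4!×2!×3! = 1152
prefactor² = (2J+1)×Δ×N² = 288/35
  k=0: +1/(0!×2!×1!×2!×0!×2!) = 1/8
  k=1: −1/(1!×1!×0!×1!×1!×3!) = -1/6
Σ = -1/24  ⇒  CG² = 288/35×(-1/24)² = 1/70
CG = −√(1/70) = -0.119523

-0.119523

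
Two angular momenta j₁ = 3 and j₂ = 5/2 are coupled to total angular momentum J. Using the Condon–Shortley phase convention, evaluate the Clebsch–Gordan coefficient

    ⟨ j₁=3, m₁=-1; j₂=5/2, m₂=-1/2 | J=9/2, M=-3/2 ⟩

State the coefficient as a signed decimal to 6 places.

triangle: 1!*5!*4!/11! = 2880/39916800
(j±m)!: 2!*4!*2!*3!*3!*6! = 2488320
prefactor² = (2J+1)*Δ*N² = 138240/77
  k=0: +1/(0!*1!*4!*2!*1!*2!) = 1/96
  k=1: −1/(1!*0!*3!*1!*2!*3!) = -1/72
Σ = -1/288  ⇒  CG² = 138240/77*(-1/288)² = 5/231
CG = −√(5/231) = -0.147122

−√(5/231) = -0.147122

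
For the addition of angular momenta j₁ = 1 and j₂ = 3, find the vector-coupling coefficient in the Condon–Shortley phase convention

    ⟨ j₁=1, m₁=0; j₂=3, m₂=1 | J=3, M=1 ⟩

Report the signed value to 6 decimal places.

-0.288675

√[7·1!1!5!/8! · 1!1!4!2!4!2!] = √(48)
  +(−1)^0/∏(0,1,1,4,0,1)! = 1/24  (running 1/24)
  +(−1)^1/∏(1,0,0,3,1,2)! = -1/12  (running -1/24)
⟨..|..⟩ = √(48)·(-1/24) = -0.288675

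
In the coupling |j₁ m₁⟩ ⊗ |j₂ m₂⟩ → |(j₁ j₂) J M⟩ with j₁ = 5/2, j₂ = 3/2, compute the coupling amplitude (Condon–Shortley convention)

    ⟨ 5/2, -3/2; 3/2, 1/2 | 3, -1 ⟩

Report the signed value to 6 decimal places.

-0.639010

triangle: 1!×4!×2!/8! = 48/40320
(j±m)!: 1!×4!×2!×1!×2!×4! = 2304
prefactor² = (2J+1)×Δ×N² = 96/5
  k=0: +1/(0!×1!×4!×2!×0!×0!) = 1/48
  k=1: −1/(1!×0!×3!×1!×1!×1!) = -1/6
Σ = -7/48  ⇒  CG² = 96/5×(-7/48)² = 49/120
CG = −√(49/120) = -0.639010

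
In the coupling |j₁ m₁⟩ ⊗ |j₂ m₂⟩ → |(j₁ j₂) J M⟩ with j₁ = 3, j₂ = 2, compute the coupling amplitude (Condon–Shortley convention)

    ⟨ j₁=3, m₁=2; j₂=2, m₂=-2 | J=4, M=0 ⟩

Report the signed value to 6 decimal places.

j₁+j₂−J=1  J+j₁−j₂=5  J−j₁+j₂=3  j₁+j₂+J+1=10
(j₁±m₁, j₂±m₂, J±M) = (5,1,0,4,4,4)
P² = 20736/7
sum k=0..0:
  [0] +1/144 = 1/144
S = 1/144
C² = P²·S² = 1/7 ; C = +0.377964

+0.377964  (= +√(1/7))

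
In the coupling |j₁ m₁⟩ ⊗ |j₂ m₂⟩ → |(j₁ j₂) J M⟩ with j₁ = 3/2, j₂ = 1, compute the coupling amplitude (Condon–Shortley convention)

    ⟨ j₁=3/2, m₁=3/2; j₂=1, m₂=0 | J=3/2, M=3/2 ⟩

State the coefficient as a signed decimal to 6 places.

j₁+j₂−J=1  J+j₁−j₂=2  J−j₁+j₂=1  j₁+j₂+J+1=5
(j₁±m₁, j₂±m₂, J±M) = (3,0,1,1,3,0)
P² = 12/5
sum k=0..0:
  [0] +1/2 = 1/2
S = 1/2
C² = P²·S² = 3/5 ; C = +0.774597

+√(3/5) = +0.774597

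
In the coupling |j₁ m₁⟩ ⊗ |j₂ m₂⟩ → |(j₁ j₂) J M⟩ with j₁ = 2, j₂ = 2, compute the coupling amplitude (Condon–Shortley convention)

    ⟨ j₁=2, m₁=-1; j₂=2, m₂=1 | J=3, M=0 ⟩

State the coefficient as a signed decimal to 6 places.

triangle: 1!*3!*3!/8! = 36/40320
(j±m)!: 1!*3!*3!*1!*3!*3! = 1296
prefactor² = (2J+1)*Δ*N² = 81/10
  k=0: +1/(0!*1!*3!*3!*0!*0!) = 1/36
  k=1: −1/(1!*0!*2!*2!*1!*1!) = -1/4
Σ = -2/9  ⇒  CG² = 81/10*(-2/9)² = 2/5
CG = −√(2/5) = -0.632456

-0.632456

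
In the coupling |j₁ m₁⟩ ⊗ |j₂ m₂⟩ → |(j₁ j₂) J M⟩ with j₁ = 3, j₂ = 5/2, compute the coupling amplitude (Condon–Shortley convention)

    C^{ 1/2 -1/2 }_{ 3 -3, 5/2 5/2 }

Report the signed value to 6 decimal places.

triangle: 5!·1!·0!/7! = 120/5040
(j±m)!: 0!·6!·5!·0!·0!·1! = 86400
prefactor² = (2J+1)·Δ·N² = 28800/7
  k=5: −1/(5!·0!·1!·0!·0!·0!) = -1/120
Σ = -1/120  ⇒  CG² = 28800/7·(-1/120)² = 2/7
CG = −√(2/7) = -0.534522

−√(2/7) ≈ -0.534522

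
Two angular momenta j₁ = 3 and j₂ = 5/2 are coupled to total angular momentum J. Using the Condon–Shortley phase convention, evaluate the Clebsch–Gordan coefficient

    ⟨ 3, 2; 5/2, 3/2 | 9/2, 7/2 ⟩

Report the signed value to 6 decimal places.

+0.100504

triangle: 1!*5!*4!/11! = 2880/39916800
(j±m)!: 5!*1!*4!*1!*8!*1! = 116121600
prefactor² = (2J+1)*Δ*N² = 921600/11
  k=0: +1/(0!*1!*1!*4!*4!*0!) = 1/576
  k=1: −1/(1!*0!*0!*3!*5!*1!) = -1/720
Σ = 1/2880  ⇒  CG² = 921600/11*1/2880² = 1/99
CG = +√(1/99) = +0.100504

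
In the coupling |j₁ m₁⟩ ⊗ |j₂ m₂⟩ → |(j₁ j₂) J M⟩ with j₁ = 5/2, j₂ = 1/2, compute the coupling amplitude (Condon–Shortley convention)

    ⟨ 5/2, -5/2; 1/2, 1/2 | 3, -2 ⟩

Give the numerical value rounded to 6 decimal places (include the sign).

+√(1/6) = +0.408248

j₁+j₂−J=0  J+j₁−j₂=5  J−j₁+j₂=1  j₁+j₂+J+1=7
(j₁±m₁, j₂±m₂, J±M) = (0,5,1,0,1,5)
P² = 2400
sum k=0..0:
  [0] +1/120 = 1/120
S = 1/120
C² = P²·S² = 1/6 ; C = +0.408248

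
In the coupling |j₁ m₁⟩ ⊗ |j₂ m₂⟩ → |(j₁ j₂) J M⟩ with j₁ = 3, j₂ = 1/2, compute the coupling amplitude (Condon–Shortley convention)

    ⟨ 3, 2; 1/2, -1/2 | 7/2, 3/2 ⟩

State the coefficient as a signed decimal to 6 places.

triangle: 0!×6!×1!/8! = 720/40320
(j±m)!: 5!×1!×0!×1!×5!×2! = 28800
prefactor² = (2J+1)×Δ×N² = 28800/7
  k=0: +1/(0!×0!×1!×0!×5!×1!) = 1/120
Σ = 1/120  ⇒  CG² = 28800/7×1/120² = 2/7
CG = +√(2/7) = +0.534522

+√(2/7) ≈ +0.534522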